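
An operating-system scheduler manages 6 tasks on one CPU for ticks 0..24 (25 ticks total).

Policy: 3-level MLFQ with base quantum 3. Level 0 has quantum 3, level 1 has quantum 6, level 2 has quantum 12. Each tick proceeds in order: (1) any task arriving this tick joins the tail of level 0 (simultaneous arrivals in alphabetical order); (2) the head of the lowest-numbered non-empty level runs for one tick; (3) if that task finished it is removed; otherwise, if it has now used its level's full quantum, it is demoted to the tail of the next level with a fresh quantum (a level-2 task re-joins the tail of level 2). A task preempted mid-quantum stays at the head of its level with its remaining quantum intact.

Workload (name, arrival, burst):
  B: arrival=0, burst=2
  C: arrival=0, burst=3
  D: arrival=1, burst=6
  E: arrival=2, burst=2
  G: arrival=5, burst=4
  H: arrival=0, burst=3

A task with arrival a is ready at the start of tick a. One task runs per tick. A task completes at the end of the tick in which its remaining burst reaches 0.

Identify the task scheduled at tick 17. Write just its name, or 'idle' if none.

running at tick 17 = D

t=0: L0/L1/L2 = BCH/-/- → run B
t=1: L0/L1/L2 = BCHD/-/- → run B
t=2: L0/L1/L2 = CHDE/-/- → run C
t=3: L0/L1/L2 = CHDE/-/- → run C
t=4: L0/L1/L2 = CHDE/-/- → run C
t=5: L0/L1/L2 = HDEG/-/- → run H
t=6: L0/L1/L2 = HDEG/-/- → run H
t=7: L0/L1/L2 = HDEG/-/- → run H
t=8: L0/L1/L2 = DEG/-/- → run D
t=9: L0/L1/L2 = DEG/-/- → run D
t=10: L0/L1/L2 = DEG/-/- → run D
t=11: L0/L1/L2 = EG/D/- → run E
t=12: L0/L1/L2 = EG/D/- → run E
t=13: L0/L1/L2 = G/D/- → run G
t=14: L0/L1/L2 = G/D/- → run G
t=15: L0/L1/L2 = G/D/- → run G
t=16: L0/L1/L2 = -/DG/- → run D
t=17: L0/L1/L2 = -/DG/- → run D
t=18: L0/L1/L2 = -/DG/- → run D
t=19: L0/L1/L2 = -/G/- → run G
t=20: (idle)
t=21: (idle)
t=22: (idle)
t=23: (idle)
t=24: (idle)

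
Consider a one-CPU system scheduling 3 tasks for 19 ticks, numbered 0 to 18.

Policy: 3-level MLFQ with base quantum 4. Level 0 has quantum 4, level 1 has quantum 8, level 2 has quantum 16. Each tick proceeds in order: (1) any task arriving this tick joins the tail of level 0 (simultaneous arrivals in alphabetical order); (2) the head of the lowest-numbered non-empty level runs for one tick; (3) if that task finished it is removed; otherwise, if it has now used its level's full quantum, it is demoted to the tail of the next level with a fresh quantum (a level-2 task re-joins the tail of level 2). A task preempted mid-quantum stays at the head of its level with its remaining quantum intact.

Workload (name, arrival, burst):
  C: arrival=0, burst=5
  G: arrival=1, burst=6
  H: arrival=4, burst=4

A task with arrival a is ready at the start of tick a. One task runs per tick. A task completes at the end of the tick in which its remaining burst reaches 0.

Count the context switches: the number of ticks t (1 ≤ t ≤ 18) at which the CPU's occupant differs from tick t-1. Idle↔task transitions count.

context switches = 5

t=0: L0/L1/L2 = C/-/- → run C
t=1: L0/L1/L2 = CG/-/- → run C
t=2: L0/L1/L2 = CG/-/- → run C
t=3: L0/L1/L2 = CG/-/- → run C
t=4: L0/L1/L2 = GH/C/- → run G
t=5: L0/L1/L2 = GH/C/- → run G
t=6: L0/L1/L2 = GH/C/- → run G
t=7: L0/L1/L2 = GH/C/- → run G
t=8: L0/L1/L2 = H/CG/- → run H
t=9: L0/L1/L2 = H/CG/- → run H
t=10: L0/L1/L2 = H/CG/- → run H
t=11: L0/L1/L2 = H/CG/- → run H
t=12: L0/L1/L2 = -/CG/- → run C
t=13: L0/L1/L2 = -/G/- → run G
t=14: L0/L1/L2 = -/G/- → run G
t=15: (idle)
t=16: (idle)
t=17: (idle)
t=18: (idle)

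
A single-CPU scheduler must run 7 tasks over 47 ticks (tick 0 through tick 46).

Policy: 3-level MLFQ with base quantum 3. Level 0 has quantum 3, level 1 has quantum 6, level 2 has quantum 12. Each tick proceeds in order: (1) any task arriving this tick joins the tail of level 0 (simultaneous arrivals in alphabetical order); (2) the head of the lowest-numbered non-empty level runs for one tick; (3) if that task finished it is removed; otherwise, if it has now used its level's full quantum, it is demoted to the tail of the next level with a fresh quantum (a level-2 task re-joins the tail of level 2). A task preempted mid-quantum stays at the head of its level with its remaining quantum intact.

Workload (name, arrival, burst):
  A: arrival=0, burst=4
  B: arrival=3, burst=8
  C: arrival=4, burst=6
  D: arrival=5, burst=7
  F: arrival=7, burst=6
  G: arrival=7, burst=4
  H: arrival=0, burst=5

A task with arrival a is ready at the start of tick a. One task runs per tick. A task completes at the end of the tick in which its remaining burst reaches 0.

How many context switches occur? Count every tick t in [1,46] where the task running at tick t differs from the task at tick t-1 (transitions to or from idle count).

t=0: L0/L1/L2 = AH/-/- → run A
t=1: L0/L1/L2 = AH/-/- → run A
t=2: L0/L1/L2 = AH/-/- → run A
t=3: L0/L1/L2 = HB/A/- → run H
t=4: L0/L1/L2 = HBC/A/- → run H
t=5: L0/L1/L2 = HBCD/A/- → run H
t=6: L0/L1/L2 = BCD/AH/- → run B
t=7: L0/L1/L2 = BCDFG/AH/- → run B
t=8: L0/L1/L2 = BCDFG/AH/- → run B
t=9: L0/L1/L2 = CDFG/AHB/- → run C
t=10: L0/L1/L2 = CDFG/AHB/- → run C
t=11: L0/L1/L2 = CDFG/AHB/- → run C
t=12: L0/L1/L2 = DFG/AHBC/- → run D
t=13: L0/L1/L2 = DFG/AHBC/- → run D
t=14: L0/L1/L2 = DFG/AHBC/- → run D
t=15: L0/L1/L2 = FG/AHBCD/- → run F
t=16: L0/L1/L2 = FG/AHBCD/- → run F
t=17: L0/L1/L2 = FG/AHBCD/- → run F
t=18: L0/L1/L2 = G/AHBCDF/- → run G
t=19: L0/L1/L2 = G/AHBCDF/- → run G
t=20: L0/L1/L2 = G/AHBCDF/- → run G
t=21: L0/L1/L2 = -/AHBCDFG/- → run A
t=22: L0/L1/L2 = -/HBCDFG/- → run H
t=23: L0/L1/L2 = -/HBCDFG/- → run H
t=24: L0/L1/L2 = -/BCDFG/- → run B
t=25: L0/L1/L2 = -/BCDFG/- → run B
t=26: L0/L1/L2 = -/BCDFG/- → run B
t=27: L0/L1/L2 = -/BCDFG/- → run B
t=28: L0/L1/L2 = -/BCDFG/- → run B
t=29: L0/L1/L2 = -/CDFG/- → run C
t=30: L0/L1/L2 = -/CDFG/- → run C
t=31: L0/L1/L2 = -/CDFG/- → run C
t=32: L0/L1/L2 = -/DFG/- → run D
t=33: L0/L1/L2 = -/DFG/- → run D
t=34: L0/L1/L2 = -/DFG/- → run D
t=35: L0/L1/L2 = -/DFG/- → run D
t=36: L0/L1/L2 = -/FG/- → run F
t=37: L0/L1/L2 = -/FG/- → run F
t=38: L0/L1/L2 = -/FG/- → run F
t=39: L0/L1/L2 = -/G/- → run G
t=40: (idle)
t=41: (idle)
t=42: (idle)
t=43: (idle)
t=44: (idle)
t=45: (idle)
t=46: (idle)

context switches = 14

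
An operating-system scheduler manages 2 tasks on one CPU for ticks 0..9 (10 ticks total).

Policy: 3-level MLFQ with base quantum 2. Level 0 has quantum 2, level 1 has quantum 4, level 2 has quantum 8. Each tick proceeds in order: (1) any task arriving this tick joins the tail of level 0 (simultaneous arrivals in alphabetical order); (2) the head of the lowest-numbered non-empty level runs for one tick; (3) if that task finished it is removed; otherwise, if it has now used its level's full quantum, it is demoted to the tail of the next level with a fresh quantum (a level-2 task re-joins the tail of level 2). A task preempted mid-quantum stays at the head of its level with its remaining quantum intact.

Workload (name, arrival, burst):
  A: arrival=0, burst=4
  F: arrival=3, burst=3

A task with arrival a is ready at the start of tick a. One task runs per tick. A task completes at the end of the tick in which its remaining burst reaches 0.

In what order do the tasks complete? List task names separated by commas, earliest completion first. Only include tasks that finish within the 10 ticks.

t=0: L0/L1/L2 = A/-/- → run A
t=1: L0/L1/L2 = A/-/- → run A
t=2: L0/L1/L2 = -/A/- → run A
t=3: L0/L1/L2 = F/A/- → run F
t=4: L0/L1/L2 = F/A/- → run F
t=5: L0/L1/L2 = -/AF/- → run A
t=6: L0/L1/L2 = -/F/- → run F
t=7: (idle)
t=8: (idle)
t=9: (idle)

completion order = A, F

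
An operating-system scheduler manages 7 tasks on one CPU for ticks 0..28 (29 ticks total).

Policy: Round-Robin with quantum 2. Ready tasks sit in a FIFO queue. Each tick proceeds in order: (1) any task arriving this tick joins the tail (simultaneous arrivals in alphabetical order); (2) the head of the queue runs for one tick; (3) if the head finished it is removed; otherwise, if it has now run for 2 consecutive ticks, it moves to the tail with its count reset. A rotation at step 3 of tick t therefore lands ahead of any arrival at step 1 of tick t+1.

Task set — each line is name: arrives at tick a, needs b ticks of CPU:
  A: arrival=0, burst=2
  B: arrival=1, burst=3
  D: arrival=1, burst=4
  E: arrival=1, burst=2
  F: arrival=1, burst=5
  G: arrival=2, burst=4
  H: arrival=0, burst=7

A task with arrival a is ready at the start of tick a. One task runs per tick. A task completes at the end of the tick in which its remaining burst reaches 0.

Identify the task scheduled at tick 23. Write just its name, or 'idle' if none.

running at tick 23 = H

t=0: queue=[A,H] q_used=0 → run A
t=1: queue=[A,H,B,D,E,F] q_used=1 → run A
t=2: queue=[H,B,D,E,F,G] q_used=0 → run H
t=3: queue=[H,B,D,E,F,G] q_used=1 → run H
t=4: queue=[B,D,E,F,G,H] q_used=0 → run B
t=5: queue=[B,D,E,F,G,H] q_used=1 → run B
t=6: queue=[D,E,F,G,H,B] q_used=0 → run D
t=7: queue=[D,E,F,G,H,B] q_used=1 → run D
t=8: queue=[E,F,G,H,B,D] q_used=0 → run E
t=9: queue=[E,F,G,H,B,D] q_used=1 → run E
t=10: queue=[F,G,H,B,D] q_used=0 → run F
t=11: queue=[F,G,H,B,D] q_used=1 → run F
t=12: queue=[G,H,B,D,F] q_used=0 → run G
t=13: queue=[G,H,B,D,F] q_used=1 → run G
t=14: queue=[H,B,D,F,G] q_used=0 → run H
t=15: queue=[H,B,D,F,G] q_used=1 → run H
t=16: queue=[B,D,F,G,H] q_used=0 → run B
t=17: queue=[D,F,G,H] q_used=0 → run D
t=18: queue=[D,F,G,H] q_used=1 → run D
t=19: queue=[F,G,H] q_used=0 → run F
t=20: queue=[F,G,H] q_used=1 → run F
t=21: queue=[G,H,F] q_used=0 → run G
t=22: queue=[G,H,F] q_used=1 → run G
t=23: queue=[H,F] q_used=0 → run H
t=24: queue=[H,F] q_used=1 → run H
t=25: queue=[F,H] q_used=0 → run F
t=26: queue=[H] q_used=0 → run H
t=27: (idle)
t=28: (idle)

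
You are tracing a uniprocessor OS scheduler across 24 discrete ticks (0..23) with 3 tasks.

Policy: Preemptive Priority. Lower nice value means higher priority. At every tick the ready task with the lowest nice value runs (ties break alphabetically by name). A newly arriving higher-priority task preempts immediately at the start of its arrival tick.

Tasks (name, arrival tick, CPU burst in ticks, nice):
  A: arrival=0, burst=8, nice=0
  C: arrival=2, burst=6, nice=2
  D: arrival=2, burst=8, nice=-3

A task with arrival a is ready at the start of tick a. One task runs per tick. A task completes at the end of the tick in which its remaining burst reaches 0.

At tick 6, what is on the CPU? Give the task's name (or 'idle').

t=0: ready={A} → run A
t=1: ready={A} → run A
t=2: ready={A,C,D} → run D
t=3: ready={A,C,D} → run D
t=4: ready={A,C,D} → run D
t=5: ready={A,C,D} → run D
t=6: ready={A,C,D} → run D
t=7: ready={A,C,D} → run D
t=8: ready={A,C,D} → run D
t=9: ready={A,C,D} → run D
t=10: ready={A,C} → run A
t=11: ready={A,C} → run A
t=12: ready={A,C} → run A
t=13: ready={A,C} → run A
t=14: ready={A,C} → run A
t=15: ready={A,C} → run A
t=16: ready={C} → run C
t=17: ready={C} → run C
t=18: ready={C} → run C
t=19: ready={C} → run C
t=20: ready={C} → run C
t=21: ready={C} → run C
t=22: (idle)
t=23: (idle)

running at tick 6 = D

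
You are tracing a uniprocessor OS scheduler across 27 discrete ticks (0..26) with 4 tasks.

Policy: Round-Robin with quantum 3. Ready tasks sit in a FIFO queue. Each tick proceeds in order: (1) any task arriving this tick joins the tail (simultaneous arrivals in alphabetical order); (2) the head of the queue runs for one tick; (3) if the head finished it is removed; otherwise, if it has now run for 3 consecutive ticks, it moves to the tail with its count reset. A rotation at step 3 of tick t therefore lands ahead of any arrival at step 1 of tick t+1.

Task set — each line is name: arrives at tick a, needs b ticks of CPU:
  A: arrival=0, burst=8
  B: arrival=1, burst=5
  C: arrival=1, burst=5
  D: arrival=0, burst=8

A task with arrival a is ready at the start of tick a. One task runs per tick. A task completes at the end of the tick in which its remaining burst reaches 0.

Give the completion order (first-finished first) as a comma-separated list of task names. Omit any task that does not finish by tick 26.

t=0: queue=[A,D] q_used=0 → run A
t=1: queue=[A,D,B,C] q_used=1 → run A
t=2: queue=[A,D,B,C] q_used=2 → run A
t=3: queue=[D,B,C,A] q_used=0 → run D
t=4: queue=[D,B,C,A] q_used=1 → run D
t=5: queue=[D,B,C,A] q_used=2 → run D
t=6: queue=[B,C,A,D] q_used=0 → run B
t=7: queue=[B,C,A,D] q_used=1 → run B
t=8: queue=[B,C,A,D] q_used=2 → run B
t=9: queue=[C,A,D,B] q_used=0 → run C
t=10: queue=[C,A,D,B] q_used=1 → run C
t=11: queue=[C,A,D,B] q_used=2 → run C
t=12: queue=[A,D,B,C] q_used=0 → run A
t=13: queue=[A,D,B,C] q_used=1 → run A
t=14: queue=[A,D,B,C] q_used=2 → run A
t=15: queue=[D,B,C,A] q_used=0 → run D
t=16: queue=[D,B,C,A] q_used=1 → run D
t=17: queue=[D,B,C,A] q_used=2 → run D
t=18: queue=[B,C,A,D] q_used=0 → run B
t=19: queue=[B,C,A,D] q_used=1 → run B
t=20: queue=[C,A,D] q_used=0 → run C
t=21: queue=[C,A,D] q_used=1 → run C
t=22: queue=[A,D] q_used=0 → run A
t=23: queue=[A,D] q_used=1 → run A
t=24: queue=[D] q_used=0 → run D
t=25: queue=[D] q_used=1 → run D
t=26: (idle)

completion order = B, C, A, D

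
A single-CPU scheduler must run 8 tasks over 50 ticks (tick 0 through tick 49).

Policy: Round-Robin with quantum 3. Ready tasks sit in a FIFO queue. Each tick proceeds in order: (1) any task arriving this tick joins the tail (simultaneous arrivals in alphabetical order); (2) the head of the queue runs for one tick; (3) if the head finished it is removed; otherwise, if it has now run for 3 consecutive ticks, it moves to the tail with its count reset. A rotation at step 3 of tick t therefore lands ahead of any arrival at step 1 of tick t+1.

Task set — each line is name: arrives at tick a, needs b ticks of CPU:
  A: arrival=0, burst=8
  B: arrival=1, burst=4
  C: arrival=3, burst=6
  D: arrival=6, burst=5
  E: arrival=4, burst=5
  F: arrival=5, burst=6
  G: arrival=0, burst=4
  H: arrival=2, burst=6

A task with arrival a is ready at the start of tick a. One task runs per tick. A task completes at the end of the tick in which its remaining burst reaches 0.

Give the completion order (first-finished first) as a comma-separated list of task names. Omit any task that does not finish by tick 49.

t=0: queue=[A,G] q_used=0 → run A
t=1: queue=[A,G,B] q_used=1 → run A
t=2: queue=[A,G,B,H] q_used=2 → run A
t=3: queue=[G,B,H,A,C] q_used=0 → run G
t=4: queue=[G,B,H,A,C,E] q_used=1 → run G
t=5: queue=[G,B,H,A,C,E,F] q_used=2 → run G
t=6: queue=[B,H,A,C,E,F,G,D] q_used=0 → run B
t=7: queue=[B,H,A,C,E,F,G,D] q_used=1 → run B
t=8: queue=[B,H,A,C,E,F,G,D] q_used=2 → run B
t=9: queue=[H,A,C,E,F,G,D,B] q_used=0 → run H
t=10: queue=[H,A,C,E,F,G,D,B] q_used=1 → run H
t=11: queue=[H,A,C,E,F,G,D,B] q_used=2 → run H
t=12: queue=[A,C,E,F,G,D,B,H] q_used=0 → run A
t=13: queue=[A,C,E,F,G,D,B,H] q_used=1 → run A
t=14: queue=[A,C,E,F,G,D,B,H] q_used=2 → run A
t=15: queue=[C,E,F,G,D,B,H,A] q_used=0 → run C
t=16: queue=[C,E,F,G,D,B,H,A] q_used=1 → run C
t=17: queue=[C,E,F,G,D,B,H,A] q_used=2 → run C
t=18: queue=[E,F,G,D,B,H,A,C] q_used=0 → run E
t=19: queue=[E,F,G,D,B,H,A,C] q_used=1 → run E
t=20: queue=[E,F,G,D,B,H,A,C] q_used=2 → run E
t=21: queue=[F,G,D,B,H,A,C,E] q_used=0 → run F
t=22: queue=[F,G,D,B,H,A,C,E] q_used=1 → run F
t=23: queue=[F,G,D,B,H,A,C,E] q_used=2 → run F
t=24: queue=[G,D,B,H,A,C,E,F] q_used=0 → run G
t=25: queue=[D,B,H,A,C,E,F] q_used=0 → run D
t=26: queue=[D,B,H,A,C,E,F] q_used=1 → run D
t=27: queue=[D,B,H,A,C,E,F] q_used=2 → run D
t=28: queue=[B,H,A,C,E,F,D] q_used=0 → run B
t=29: queue=[H,A,C,E,F,D] q_used=0 → run H
t=30: queue=[H,A,C,E,F,D] q_used=1 → run H
t=31: queue=[H,A,C,E,F,D] q_used=2 → run H
t=32: queue=[A,C,E,F,D] q_used=0 → run A
t=33: queue=[A,C,E,F,D] q_used=1 → run A
t=34: queue=[C,E,F,D] q_used=0 → run C
t=35: queue=[C,E,F,D] q_used=1 → run C
t=36: queue=[C,E,F,D] q_used=2 → run C
t=37: queue=[E,F,D] q_used=0 → run E
t=38: queue=[E,F,D] q_used=1 → run E
t=39: queue=[F,D] q_used=0 → run F
t=40: queue=[F,D] q_used=1 → run F
t=41: queue=[F,D] q_used=2 → run F
t=42: queue=[D] q_used=0 → run D
t=43: queue=[D] q_used=1 → run D
t=44: (idle)
t=45: (idle)
t=46: (idle)
t=47: (idle)
t=48: (idle)
t=49: (idle)

completion order = G, B, H, A, C, E, F, D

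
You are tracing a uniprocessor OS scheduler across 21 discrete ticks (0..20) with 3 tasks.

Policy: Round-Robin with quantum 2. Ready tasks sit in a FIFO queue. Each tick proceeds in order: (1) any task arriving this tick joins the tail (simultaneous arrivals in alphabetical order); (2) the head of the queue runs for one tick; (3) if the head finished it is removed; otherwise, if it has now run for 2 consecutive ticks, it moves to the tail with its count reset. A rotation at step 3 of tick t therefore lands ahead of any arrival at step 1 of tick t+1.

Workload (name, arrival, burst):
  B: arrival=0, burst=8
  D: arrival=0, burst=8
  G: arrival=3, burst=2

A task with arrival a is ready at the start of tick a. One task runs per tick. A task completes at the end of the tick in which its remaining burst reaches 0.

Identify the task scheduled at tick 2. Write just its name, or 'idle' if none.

running at tick 2 = D

t=0: queue=[B,D] q_used=0 → run B
t=1: queue=[B,D] q_used=1 → run B
t=2: queue=[D,B] q_used=0 → run D
t=3: queue=[D,B,G] q_used=1 → run D
t=4: queue=[B,G,D] q_used=0 → run B
t=5: queue=[B,G,D] q_used=1 → run B
t=6: queue=[G,D,B] q_used=0 → run G
t=7: queue=[G,D,B] q_used=1 → run G
t=8: queue=[D,B] q_used=0 → run D
t=9: queue=[D,B] q_used=1 → run D
t=10: queue=[B,D] q_used=0 → run B
t=11: queue=[B,D] q_used=1 → run B
t=12: queue=[D,B] q_used=0 → run D
t=13: queue=[D,B] q_used=1 → run D
t=14: queue=[B,D] q_used=0 → run B
t=15: queue=[B,D] q_used=1 → run B
t=16: queue=[D] q_used=0 → run D
t=17: queue=[D] q_used=1 → run D
t=18: (idle)
t=19: (idle)
t=20: (idle)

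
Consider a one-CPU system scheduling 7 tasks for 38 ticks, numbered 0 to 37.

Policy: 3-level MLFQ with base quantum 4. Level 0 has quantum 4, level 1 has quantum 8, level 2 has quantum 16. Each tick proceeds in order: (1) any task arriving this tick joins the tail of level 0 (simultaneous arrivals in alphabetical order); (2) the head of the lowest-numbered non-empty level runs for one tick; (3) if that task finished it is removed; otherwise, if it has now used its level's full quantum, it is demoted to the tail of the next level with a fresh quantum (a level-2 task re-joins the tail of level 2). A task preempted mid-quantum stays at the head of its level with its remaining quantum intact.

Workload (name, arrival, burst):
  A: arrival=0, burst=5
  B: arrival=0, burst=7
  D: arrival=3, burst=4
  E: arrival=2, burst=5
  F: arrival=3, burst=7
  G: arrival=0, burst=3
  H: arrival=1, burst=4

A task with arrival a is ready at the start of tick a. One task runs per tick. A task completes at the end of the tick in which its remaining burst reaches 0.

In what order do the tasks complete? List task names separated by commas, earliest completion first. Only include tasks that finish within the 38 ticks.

completion order = G, H, D, A, B, E, F

t=0: L0/L1/L2 = ABG/-/- → run A
t=1: L0/L1/L2 = ABGH/-/- → run A
t=2: L0/L1/L2 = ABGHE/-/- → run A
t=3: L0/L1/L2 = ABGHEDF/-/- → run A
t=4: L0/L1/L2 = BGHEDF/A/- → run B
t=5: L0/L1/L2 = BGHEDF/A/- → run B
t=6: L0/L1/L2 = BGHEDF/A/- → run B
t=7: L0/L1/L2 = BGHEDF/A/- → run B
t=8: L0/L1/L2 = GHEDF/AB/- → run G
t=9: L0/L1/L2 = GHEDF/AB/- → run G
t=10: L0/L1/L2 = GHEDF/AB/- → run G
t=11: L0/L1/L2 = HEDF/AB/- → run H
t=12: L0/L1/L2 = HEDF/AB/- → run H
t=13: L0/L1/L2 = HEDF/AB/- → run H
t=14: L0/L1/L2 = HEDF/AB/- → run H
t=15: L0/L1/L2 = EDF/AB/- → run E
t=16: L0/L1/L2 = EDF/AB/- → run E
t=17: L0/L1/L2 = EDF/AB/- → run E
t=18: L0/L1/L2 = EDF/AB/- → run E
t=19: L0/L1/L2 = DF/ABE/- → run D
t=20: L0/L1/L2 = DF/ABE/- → run D
t=21: L0/L1/L2 = DF/ABE/- → run D
t=22: L0/L1/L2 = DF/ABE/- → run D
t=23: L0/L1/L2 = F/ABE/- → run F
t=24: L0/L1/L2 = F/ABE/- → run F
t=25: L0/L1/L2 = F/ABE/- → run F
t=26: L0/L1/L2 = F/ABE/- → run F
t=27: L0/L1/L2 = -/ABEF/- → run A
t=28: L0/L1/L2 = -/BEF/- → run B
t=29: L0/L1/L2 = -/BEF/- → run B
t=30: L0/L1/L2 = -/BEF/- → run B
t=31: L0/L1/L2 = -/EF/- → run E
t=32: L0/L1/L2 = -/F/- → run F
t=33: L0/L1/L2 = -/F/- → run F
t=34: L0/L1/L2 = -/F/- → run F
t=35: (idle)
t=36: (idle)
t=37: (idle)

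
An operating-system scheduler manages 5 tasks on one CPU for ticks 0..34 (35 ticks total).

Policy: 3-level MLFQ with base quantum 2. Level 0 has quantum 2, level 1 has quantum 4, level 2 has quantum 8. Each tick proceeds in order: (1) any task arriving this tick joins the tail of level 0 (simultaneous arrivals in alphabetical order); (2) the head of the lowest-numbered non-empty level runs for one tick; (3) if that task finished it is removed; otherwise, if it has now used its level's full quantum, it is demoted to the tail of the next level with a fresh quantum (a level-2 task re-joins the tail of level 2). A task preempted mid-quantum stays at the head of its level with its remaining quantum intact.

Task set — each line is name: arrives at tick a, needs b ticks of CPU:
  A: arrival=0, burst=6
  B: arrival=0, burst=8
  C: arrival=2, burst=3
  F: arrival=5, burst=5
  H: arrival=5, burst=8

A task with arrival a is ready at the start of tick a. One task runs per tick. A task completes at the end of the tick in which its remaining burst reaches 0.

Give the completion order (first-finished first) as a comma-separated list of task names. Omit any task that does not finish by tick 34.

completion order = A, C, F, B, H

t=0: L0/L1/L2 = AB/-/- → run A
t=1: L0/L1/L2 = AB/-/- → run A
t=2: L0/L1/L2 = BC/A/- → run B
t=3: L0/L1/L2 = BC/A/- → run B
t=4: L0/L1/L2 = C/AB/- → run C
t=5: L0/L1/L2 = CFH/AB/- → run C
t=6: L0/L1/L2 = FH/ABC/- → run F
t=7: L0/L1/L2 = FH/ABC/- → run F
t=8: L0/L1/L2 = H/ABCF/- → run H
t=9: L0/L1/L2 = H/ABCF/- → run H
t=10: L0/L1/L2 = -/ABCFH/- → run A
t=11: L0/L1/L2 = -/ABCFH/- → run A
t=12: L0/L1/L2 = -/ABCFH/- → run A
t=13: L0/L1/L2 = -/ABCFH/- → run A
t=14: L0/L1/L2 = -/BCFH/- → run B
t=15: L0/L1/L2 = -/BCFH/- → run B
t=16: L0/L1/L2 = -/BCFH/- → run B
t=17: L0/L1/L2 = -/BCFH/- → run B
t=18: L0/L1/L2 = -/CFH/B → run C
t=19: L0/L1/L2 = -/FH/B → run F
t=20: L0/L1/L2 = -/FH/B → run F
t=21: L0/L1/L2 = -/FH/B → run F
t=22: L0/L1/L2 = -/H/B → run H
t=23: L0/L1/L2 = -/H/B → run H
t=24: L0/L1/L2 = -/H/B → run H
t=25: L0/L1/L2 = -/H/B → run H
t=26: L0/L1/L2 = -/-/BH → run B
t=27: L0/L1/L2 = -/-/BH → run B
t=28: L0/L1/L2 = -/-/H → run H
t=29: L0/L1/L2 = -/-/H → run H
t=30: (idle)
t=31: (idle)
t=32: (idle)
t=33: (idle)
t=34: (idle)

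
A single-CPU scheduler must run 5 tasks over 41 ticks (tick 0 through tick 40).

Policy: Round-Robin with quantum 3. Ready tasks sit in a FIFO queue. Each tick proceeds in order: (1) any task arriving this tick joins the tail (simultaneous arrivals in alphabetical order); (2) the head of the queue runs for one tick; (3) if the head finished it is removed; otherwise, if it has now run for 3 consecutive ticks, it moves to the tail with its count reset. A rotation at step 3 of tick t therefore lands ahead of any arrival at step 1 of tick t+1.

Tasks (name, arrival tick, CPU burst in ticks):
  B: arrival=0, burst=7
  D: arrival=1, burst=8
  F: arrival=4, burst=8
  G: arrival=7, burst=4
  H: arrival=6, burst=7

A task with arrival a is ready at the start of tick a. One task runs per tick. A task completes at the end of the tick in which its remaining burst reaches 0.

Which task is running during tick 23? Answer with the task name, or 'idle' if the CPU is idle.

running at tick 23 = F

t=0: queue=[B] q_used=0 → run B
t=1: queue=[B,D] q_used=1 → run B
t=2: queue=[B,D] q_used=2 → run B
t=3: queue=[D,B] q_used=0 → run D
t=4: queue=[D,B,F] q_used=1 → run D
t=5: queue=[D,B,F] q_used=2 → run D
t=6: queue=[B,F,D,H] q_used=0 → run B
t=7: queue=[B,F,D,H,G] q_used=1 → run B
t=8: queue=[B,F,D,H,G] q_used=2 → run B
t=9: queue=[F,D,H,G,B] q_used=0 → run F
t=10: queue=[F,D,H,G,B] q_used=1 → run F
t=11: queue=[F,D,H,G,B] q_used=2 → run F
t=12: queue=[D,H,G,B,F] q_used=0 → run D
t=13: queue=[D,H,G,B,F] q_used=1 → run D
t=14: queue=[D,H,G,B,F] q_used=2 → run D
t=15: queue=[H,G,B,F,D] q_used=0 → run H
t=16: queue=[H,G,B,F,D] q_used=1 → run H
t=17: queue=[H,G,B,F,D] q_used=2 → run H
t=18: queue=[G,B,F,D,H] q_used=0 → run G
t=19: queue=[G,B,F,D,H] q_used=1 → run G
t=20: queue=[G,B,F,D,H] q_used=2 → run G
t=21: queue=[B,F,D,H,G] q_used=0 → run B
t=22: queue=[F,D,H,G] q_used=0 → run F
t=23: queue=[F,D,H,G] q_used=1 → run F
t=24: queue=[F,D,H,G] q_used=2 → run F
t=25: queue=[D,H,G,F] q_used=0 → run D
t=26: queue=[D,H,G,F] q_used=1 → run D
t=27: queue=[H,G,F] q_used=0 → run H
t=28: queue=[H,G,F] q_used=1 → run H
t=29: queue=[H,G,F] q_used=2 → run H
t=30: queue=[G,F,H] q_used=0 → run G
t=31: queue=[F,H] q_used=0 → run F
t=32: queue=[F,H] q_used=1 → run F
t=33: queue=[H] q_used=0 → run H
t=34: (idle)
t=35: (idle)
t=36: (idle)
t=37: (idle)
t=38: (idle)
t=39: (idle)
t=40: (idle)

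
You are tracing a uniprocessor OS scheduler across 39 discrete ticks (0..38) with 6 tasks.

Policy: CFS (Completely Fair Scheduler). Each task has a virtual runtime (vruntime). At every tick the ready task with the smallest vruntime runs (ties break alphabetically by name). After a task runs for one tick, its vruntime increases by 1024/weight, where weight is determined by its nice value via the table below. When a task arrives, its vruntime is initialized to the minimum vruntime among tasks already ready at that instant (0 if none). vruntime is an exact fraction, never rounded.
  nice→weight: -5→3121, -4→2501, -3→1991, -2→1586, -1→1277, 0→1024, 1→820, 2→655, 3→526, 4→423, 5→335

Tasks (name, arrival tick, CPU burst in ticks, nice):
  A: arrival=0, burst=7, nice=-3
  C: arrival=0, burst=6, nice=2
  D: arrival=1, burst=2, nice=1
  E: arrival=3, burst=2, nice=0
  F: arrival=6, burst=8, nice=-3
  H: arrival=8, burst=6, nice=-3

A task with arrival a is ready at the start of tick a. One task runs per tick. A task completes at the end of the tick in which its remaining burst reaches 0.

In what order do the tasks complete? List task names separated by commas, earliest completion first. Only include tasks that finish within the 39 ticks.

completion order = D, E, A, H, F, C

t=0: vr[A=0 C=0] → run A
t=1: vr[A=1024/1991 C=0 D=0] → run C
t=2: vr[A=1024/1991 C=1024/655 D=0] → run D
t=3: vr[A=1024/1991 C=1024/655 D=256/205 E=1024/1991] → run A
t=4: vr[A=2048/1991 C=1024/655 D=256/205 E=1024/1991] → run E
t=5: vr[A=2048/1991 C=1024/655 D=256/205 E=3015/1991] → run A
t=6: vr[A=3072/1991 C=1024/655 D=256/205 E=3015/1991 F=256/205] → run D
t=7: vr[A=3072/1991 C=1024/655 E=3015/1991 F=256/205] → run F
t=8: vr[A=3072/1991 C=1024/655 E=3015/1991 F=719616/408155 H=3015/1991] → run E
t=9: vr[A=3072/1991 C=1024/655 F=719616/408155 H=3015/1991] → run H
t=10: vr[A=3072/1991 C=1024/655 F=719616/408155 H=4039/1991] → run A
t=11: vr[A=4096/1991 C=1024/655 F=719616/408155 H=4039/1991] → run C
t=12: vr[A=4096/1991 C=2048/655 F=719616/408155 H=4039/1991] → run F
t=13: vr[A=4096/1991 C=2048/655 F=929536/408155 H=4039/1991] → run H
t=14: vr[A=4096/1991 C=2048/655 F=929536/408155 H=5063/1991] → run A
t=15: vr[A=5120/1991 C=2048/655 F=929536/408155 H=5063/1991] → run F
t=16: vr[A=5120/1991 C=2048/655 F=1139456/408155 H=5063/1991] → run H
t=17: vr[A=5120/1991 C=2048/655 F=1139456/408155 H=6087/1991] → run A
t=18: vr[A=6144/1991 C=2048/655 F=1139456/408155 H=6087/1991] → run F
t=19: vr[A=6144/1991 C=2048/655 F=1349376/408155 H=6087/1991] → run H
t=20: vr[A=6144/1991 C=2048/655 F=1349376/408155 H=7111/1991] → run A
t=21: vr[C=2048/655 F=1349376/408155 H=7111/1991] → run C
t=22: vr[C=3072/655 F=1349376/408155 H=7111/1991] → run F
t=23: vr[C=3072/655 F=1559296/408155 H=7111/1991] → run H
t=24: vr[C=3072/655 F=1559296/408155 H=8135/1991] → run F
t=25: vr[C=3072/655 F=1769216/408155 H=8135/1991] → run H
t=26: vr[C=3072/655 F=1769216/408155] → run F
t=27: vr[C=3072/655 F=1979136/408155] → run C
t=28: vr[C=4096/655 F=1979136/408155] → run F
t=29: vr[C=4096/655] → run C
t=30: vr[C=1024/131] → run C
t=31: (idle)
t=32: (idle)
t=33: (idle)
t=34: (idle)
t=35: (idle)
t=36: (idle)
t=37: (idle)
t=38: (idle)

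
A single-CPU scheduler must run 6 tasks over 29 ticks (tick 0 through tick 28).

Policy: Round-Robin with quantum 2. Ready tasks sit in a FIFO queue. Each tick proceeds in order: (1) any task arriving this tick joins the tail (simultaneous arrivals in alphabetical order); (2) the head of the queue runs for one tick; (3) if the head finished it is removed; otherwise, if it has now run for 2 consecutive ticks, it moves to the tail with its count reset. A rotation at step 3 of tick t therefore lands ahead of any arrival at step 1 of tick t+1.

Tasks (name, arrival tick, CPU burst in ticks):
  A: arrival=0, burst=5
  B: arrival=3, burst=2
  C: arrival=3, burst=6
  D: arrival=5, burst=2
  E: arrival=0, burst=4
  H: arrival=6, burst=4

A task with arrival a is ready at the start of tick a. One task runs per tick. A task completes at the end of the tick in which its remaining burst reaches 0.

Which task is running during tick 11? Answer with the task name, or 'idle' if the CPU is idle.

t=0: queue=[A,E] q_used=0 → run A
t=1: queue=[A,E] q_used=1 → run A
t=2: queue=[E,A] q_used=0 → run E
t=3: queue=[E,A,B,C] q_used=1 → run E
t=4: queue=[A,B,C,E] q_used=0 → run A
t=5: queue=[A,B,C,E,D] q_used=1 → run A
t=6: queue=[B,C,E,D,A,H] q_used=0 → run B
t=7: queue=[B,C,E,D,A,H] q_used=1 → run B
t=8: queue=[C,E,D,A,H] q_used=0 → run C
t=9: queue=[C,E,D,A,H] q_used=1 → run C
t=10: queue=[E,D,A,H,C] q_used=0 → run E
t=11: queue=[E,D,A,H,C] q_used=1 → run E
t=12: queue=[D,A,H,C] q_used=0 → run D
t=13: queue=[D,A,H,C] q_used=1 → run D
t=14: queue=[A,H,C] q_used=0 → run A
t=15: queue=[H,C] q_used=0 → run H
t=16: queue=[H,C] q_used=1 → run H
t=17: queue=[C,H] q_used=0 → run C
t=18: queue=[C,H] q_used=1 → run C
t=19: queue=[H,C] q_used=0 → run H
t=20: queue=[H,C] q_used=1 → run H
t=21: queue=[C] q_used=0 → run C
t=22: queue=[C] q_used=1 → run C
t=23: (idle)
t=24: (idle)
t=25: (idle)
t=26: (idle)
t=27: (idle)
t=28: (idle)

running at tick 11 = E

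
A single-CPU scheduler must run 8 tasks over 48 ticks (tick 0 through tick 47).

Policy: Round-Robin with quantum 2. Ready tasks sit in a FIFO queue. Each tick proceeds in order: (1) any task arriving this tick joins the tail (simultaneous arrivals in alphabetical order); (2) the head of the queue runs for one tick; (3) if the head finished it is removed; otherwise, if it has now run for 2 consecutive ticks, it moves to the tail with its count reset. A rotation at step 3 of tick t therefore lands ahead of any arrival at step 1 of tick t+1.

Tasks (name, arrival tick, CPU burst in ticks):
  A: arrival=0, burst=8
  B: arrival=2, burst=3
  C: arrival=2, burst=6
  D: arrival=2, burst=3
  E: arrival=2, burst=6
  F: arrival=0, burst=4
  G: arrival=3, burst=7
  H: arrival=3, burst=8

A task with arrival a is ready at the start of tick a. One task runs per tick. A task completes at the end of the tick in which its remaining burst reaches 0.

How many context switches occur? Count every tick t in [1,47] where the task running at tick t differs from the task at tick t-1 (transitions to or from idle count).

context switches = 24

t=0: queue=[A,F] q_used=0 → run A
t=1: queue=[A,F] q_used=1 → run A
t=2: queue=[F,A,B,C,D,E] q_used=0 → run F
t=3: queue=[F,A,B,C,D,E,G,H] q_used=1 → run F
t=4: queue=[A,B,C,D,E,G,H,F] q_used=0 → run A
t=5: queue=[A,B,C,D,E,G,H,F] q_used=1 → run A
t=6: queue=[B,C,D,E,G,H,F,A] q_used=0 → run B
t=7: queue=[B,C,D,E,G,H,F,A] q_used=1 → run B
t=8: queue=[C,D,E,G,H,F,A,B] q_used=0 → run C
t=9: queue=[C,D,E,G,H,F,A,B] q_used=1 → run C
t=10: queue=[D,E,G,H,F,A,B,C] q_used=0 → run D
t=11: queue=[D,E,G,H,F,A,B,C] q_used=1 → run D
t=12: queue=[E,G,H,F,A,B,C,D] q_used=0 → run E
t=13: queue=[E,G,H,F,A,B,C,D] q_used=1 → run E
t=14: queue=[G,H,F,A,B,C,D,E] q_used=0 → run G
t=15: queue=[G,H,F,A,B,C,D,E] q_used=1 → run G
t=16: queue=[H,F,A,B,C,D,E,G] q_used=0 → run H
t=17: queue=[H,F,A,B,C,D,E,G] q_used=1 → run H
t=18: queue=[F,A,B,C,D,E,G,H] q_used=0 → run F
t=19: queue=[F,A,B,C,D,E,G,H] q_used=1 → run F
t=20: queue=[A,B,C,D,E,G,H] q_used=0 → run A
t=21: queue=[A,B,C,D,E,G,H] q_used=1 → run A
t=22: queue=[B,C,D,E,G,H,A] q_used=0 → run B
t=23: queue=[C,D,E,G,H,A] q_used=0 → run C
t=24: queue=[C,D,E,G,H,A] q_used=1 → run C
t=25: queue=[D,E,G,H,A,C] q_used=0 → run D
t=26: queue=[E,G,H,A,C] q_used=0 → run E
t=27: queue=[E,G,H,A,C] q_used=1 → run E
t=28: queue=[G,H,A,C,E] q_used=0 → run G
t=29: queue=[G,H,A,C,E] q_used=1 → run G
t=30: queue=[H,A,C,E,G] q_used=0 → run H
t=31: queue=[H,A,C,E,G] q_used=1 → run H
t=32: queue=[A,C,E,G,H] q_used=0 → run A
t=33: queue=[A,C,E,G,H] q_used=1 → run A
t=34: queue=[C,E,G,H] q_used=0 → run C
t=35: queue=[C,E,G,H] q_used=1 → run C
t=36: queue=[E,G,H] q_used=0 → run E
t=37: queue=[E,G,H] q_used=1 → run E
t=38: queue=[G,H] q_used=0 → run G
t=39: queue=[G,H] q_used=1 → run G
t=40: queue=[H,G] q_used=0 → run H
t=41: queue=[H,G] q_used=1 → run H
t=42: queue=[G,H] q_used=0 → run G
t=43: queue=[H] q_used=0 → run H
t=44: queue=[H] q_used=1 → run H
t=45: (idle)
t=46: (idle)
t=47: (idle)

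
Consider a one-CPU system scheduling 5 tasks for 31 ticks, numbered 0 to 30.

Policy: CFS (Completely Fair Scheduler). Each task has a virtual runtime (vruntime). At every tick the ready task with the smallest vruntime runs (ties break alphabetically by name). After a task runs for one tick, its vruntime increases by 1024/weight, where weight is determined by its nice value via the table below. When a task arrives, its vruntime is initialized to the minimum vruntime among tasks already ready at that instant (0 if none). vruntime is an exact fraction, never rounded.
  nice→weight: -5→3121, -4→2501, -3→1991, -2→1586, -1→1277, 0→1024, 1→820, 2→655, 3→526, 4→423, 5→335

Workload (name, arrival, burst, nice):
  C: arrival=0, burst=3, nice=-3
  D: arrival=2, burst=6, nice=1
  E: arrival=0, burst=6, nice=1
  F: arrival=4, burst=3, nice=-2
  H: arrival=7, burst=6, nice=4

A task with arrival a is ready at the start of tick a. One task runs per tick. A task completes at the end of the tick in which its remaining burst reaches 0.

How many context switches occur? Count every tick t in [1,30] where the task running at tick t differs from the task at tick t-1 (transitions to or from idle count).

t=0: vr[C=0 E=0] → run C
t=1: vr[C=1024/1991 E=0] → run E
t=2: vr[C=1024/1991 D=1024/1991 E=256/205] → run C
t=3: vr[C=2048/1991 D=1024/1991 E=256/205] → run D
t=4: vr[C=2048/1991 D=719616/408155 E=256/205 F=2048/1991] → run C
t=5: vr[D=719616/408155 E=256/205 F=2048/1991] → run F
t=6: vr[D=719616/408155 E=256/205 F=2643456/1578863] → run E
t=7: vr[D=719616/408155 E=512/205 F=2643456/1578863 H=2643456/1578863] → run F
t=8: vr[D=719616/408155 E=512/205 F=3662848/1578863 H=2643456/1578863] → run H
t=9: vr[D=719616/408155 E=512/205 F=3662848/1578863 H=2734937600/667859049] → run D
t=10: vr[D=1229312/408155 E=512/205 F=3662848/1578863 H=2734937600/667859049] → run F
t=11: vr[D=1229312/408155 E=512/205 H=2734937600/667859049] → run E
t=12: vr[D=1229312/408155 E=768/205 H=2734937600/667859049] → run D
t=13: vr[D=1739008/408155 E=768/205 H=2734937600/667859049] → run E
t=14: vr[D=1739008/408155 E=1024/205 H=2734937600/667859049] → run H
t=15: vr[D=1739008/408155 E=1024/205 H=4351693312/667859049] → run D
t=16: vr[D=2248704/408155 E=1024/205 H=4351693312/667859049] → run E
t=17: vr[D=2248704/408155 E=256/41 H=4351693312/667859049] → run D
t=18: vr[D=551680/81631 E=256/41 H=4351693312/667859049] → run E
t=19: vr[D=551680/81631 H=4351693312/667859049] → run H
t=20: vr[D=551680/81631 H=1989483008/222619683] → run D
t=21: vr[H=1989483008/222619683] → run H
t=22: vr[H=7585204736/667859049] → run H
t=23: vr[H=9201960448/667859049] → run H
t=24: (idle)
t=25: (idle)
t=26: (idle)
t=27: (idle)
t=28: (idle)
t=29: (idle)
t=30: (idle)

context switches = 22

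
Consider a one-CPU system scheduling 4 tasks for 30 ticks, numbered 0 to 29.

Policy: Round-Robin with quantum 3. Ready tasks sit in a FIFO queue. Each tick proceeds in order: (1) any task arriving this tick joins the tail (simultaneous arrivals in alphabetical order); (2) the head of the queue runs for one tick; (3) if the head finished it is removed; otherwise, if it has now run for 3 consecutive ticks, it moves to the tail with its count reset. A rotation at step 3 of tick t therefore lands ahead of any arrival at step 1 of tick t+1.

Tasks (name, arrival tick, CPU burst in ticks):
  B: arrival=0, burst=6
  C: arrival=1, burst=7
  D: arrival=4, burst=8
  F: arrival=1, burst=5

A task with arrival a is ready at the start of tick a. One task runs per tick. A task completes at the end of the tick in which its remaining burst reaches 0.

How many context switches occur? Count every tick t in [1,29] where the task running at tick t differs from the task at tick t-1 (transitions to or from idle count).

context switches = 10

t=0: queue=[B] q_used=0 → run B
t=1: queue=[B,C,F] q_used=1 → run B
t=2: queue=[B,C,F] q_used=2 → run B
t=3: queue=[C,F,B] q_used=0 → run C
t=4: queue=[C,F,B,D] q_used=1 → run C
t=5: queue=[C,F,B,D] q_used=2 → run C
t=6: queue=[F,B,D,C] q_used=0 → run F
t=7: queue=[F,B,D,C] q_used=1 → run F
t=8: queue=[F,B,D,C] q_used=2 → run F
t=9: queue=[B,D,C,F] q_used=0 → run B
t=10: queue=[B,D,C,F] q_used=1 → run B
t=11: queue=[B,D,C,F] q_used=2 → run B
t=12: queue=[D,C,F] q_used=0 → run D
t=13: queue=[D,C,F] q_used=1 → run D
t=14: queue=[D,C,F] q_used=2 → run D
t=15: queue=[C,F,D] q_used=0 → run C
t=16: queue=[C,F,D] q_used=1 → run C
t=17: queue=[C,F,D] q_used=2 → run C
t=18: queue=[F,D,C] q_used=0 → run F
t=19: queue=[F,D,C] q_used=1 → run F
t=20: queue=[D,C] q_used=0 → run D
t=21: queue=[D,C] q_used=1 → run D
t=22: queue=[D,C] q_used=2 → run D
t=23: queue=[C,D] q_used=0 → run C
t=24: queue=[D] q_used=0 → run D
t=25: queue=[D] q_used=1 → run D
t=26: (idle)
t=27: (idle)
t=28: (idle)
t=29: (idle)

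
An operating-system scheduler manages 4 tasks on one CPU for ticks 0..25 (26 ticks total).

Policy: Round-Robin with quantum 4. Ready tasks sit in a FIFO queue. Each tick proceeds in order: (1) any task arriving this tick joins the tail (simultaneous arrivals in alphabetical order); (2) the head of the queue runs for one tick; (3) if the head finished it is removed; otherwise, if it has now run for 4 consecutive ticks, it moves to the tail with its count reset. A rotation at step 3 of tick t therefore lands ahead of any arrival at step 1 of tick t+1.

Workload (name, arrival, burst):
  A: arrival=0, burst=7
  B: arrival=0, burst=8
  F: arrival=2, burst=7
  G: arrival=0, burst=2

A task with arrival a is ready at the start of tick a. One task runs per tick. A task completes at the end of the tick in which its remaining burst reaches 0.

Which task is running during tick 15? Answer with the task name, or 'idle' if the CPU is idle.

running at tick 15 = A

t=0: queue=[A,B,G] q_used=0 → run A
t=1: queue=[A,B,G] q_used=1 → run A
t=2: queue=[A,B,G,F] q_used=2 → run A
t=3: queue=[A,B,G,F] q_used=3 → run A
t=4: queue=[B,G,F,A] q_used=0 → run B
t=5: queue=[B,G,F,A] q_used=1 → run B
t=6: queue=[B,G,F,A] q_used=2 → run B
t=7: queue=[B,G,F,A] q_used=3 → run B
t=8: queue=[G,F,A,B] q_used=0 → run G
t=9: queue=[G,F,A,B] q_used=1 → run G
t=10: queue=[F,A,B] q_used=0 → run F
t=11: queue=[F,A,B] q_used=1 → run F
t=12: queue=[F,A,B] q_used=2 → run F
t=13: queue=[F,A,B] q_used=3 → run F
t=14: queue=[A,B,F] q_used=0 → run A
t=15: queue=[A,B,F] q_used=1 → run A
t=16: queue=[A,B,F] q_used=2 → run A
t=17: queue=[B,F] q_used=0 → run B
t=18: queue=[B,F] q_used=1 → run B
t=19: queue=[B,F] q_used=2 → run B
t=20: queue=[B,F] q_used=3 → run B
t=21: queue=[F] q_used=0 → run F
t=22: queue=[F] q_used=1 → run F
t=23: queue=[F] q_used=2 → run F
t=24: (idle)
t=25: (idle)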